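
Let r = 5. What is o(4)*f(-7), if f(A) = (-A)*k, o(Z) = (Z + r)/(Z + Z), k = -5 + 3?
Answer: -63/4 ≈ -15.750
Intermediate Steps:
k = -2
o(Z) = (5 + Z)/(2*Z) (o(Z) = (Z + 5)/(Z + Z) = (5 + Z)/((2*Z)) = (5 + Z)*(1/(2*Z)) = (5 + Z)/(2*Z))
f(A) = 2*A (f(A) = -A*(-2) = 2*A)
o(4)*f(-7) = ((½)*(5 + 4)/4)*(2*(-7)) = ((½)*(¼)*9)*(-14) = (9/8)*(-14) = -63/4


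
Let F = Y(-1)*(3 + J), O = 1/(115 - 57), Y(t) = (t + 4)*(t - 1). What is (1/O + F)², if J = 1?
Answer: 1156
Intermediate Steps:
Y(t) = (-1 + t)*(4 + t) (Y(t) = (4 + t)*(-1 + t) = (-1 + t)*(4 + t))
O = 1/58 ≈ 0.017241
F = -24 (F = (-4 + (-1)² + 3*(-1))*(3 + 1) = (-4 + 1 - 3)*4 = -6*4 = -24)
(1/O + F)² = (1/(1/58) - 24)² = (58 - 24)² = 34² = 1156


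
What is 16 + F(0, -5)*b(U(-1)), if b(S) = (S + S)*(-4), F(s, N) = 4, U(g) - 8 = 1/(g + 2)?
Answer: -272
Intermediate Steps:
U(g) = 8 + 1/(2 + g) (U(g) = 8 + 1/(g + 2) = 8 + 1/(2 + g))
b(S) = -8*S (b(S) = (2*S)*(-4) = -8*S)
16 + F(0, -5)*b(U(-1)) = 16 + 4*(-8*(17 + 8*(-1))/(2 - 1)) = 16 + 4*(-8*(17 - 8)/1) = 16 + 4*(-8*9) = 16 + 4*(-72) = 16 - 288 = -272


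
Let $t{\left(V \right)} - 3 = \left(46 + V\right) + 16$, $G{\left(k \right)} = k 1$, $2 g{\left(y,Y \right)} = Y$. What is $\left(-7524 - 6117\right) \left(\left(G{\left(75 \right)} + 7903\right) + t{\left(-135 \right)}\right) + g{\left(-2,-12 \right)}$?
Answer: $-107873034$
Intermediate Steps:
$g{\left(y,Y \right)} = \frac{Y}{2}$
$G{\left(k \right)} = k$
$t{\left(V \right)} = 65 + V$ ($t{\left(V \right)} = 3 + \left(\left(46 + V\right) + 16\right) = 3 + \left(62 + V\right) = 65 + V$)
$\left(-7524 - 6117\right) \left(\left(G{\left(75 \right)} + 7903\right) + t{\left(-135 \right)}\right) + g{\left(-2,-12 \right)} = \left(-7524 - 6117\right) \left(\left(75 + 7903\right) + \left(65 - 135\right)\right) + \frac{1}{2} \left(-12\right) = - 13641 \left(7978 - 70\right) - 6 = \left(-13641\right) 7908 - 6 = -107873028 - 6 = -107873034$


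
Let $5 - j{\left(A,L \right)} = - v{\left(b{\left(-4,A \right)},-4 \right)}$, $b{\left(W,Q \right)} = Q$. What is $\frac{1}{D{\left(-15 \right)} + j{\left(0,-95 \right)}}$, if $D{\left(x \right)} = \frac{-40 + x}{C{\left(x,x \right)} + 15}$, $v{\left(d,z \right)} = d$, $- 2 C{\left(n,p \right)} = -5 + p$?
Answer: $\frac{5}{14} \approx 0.35714$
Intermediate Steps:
$C{\left(n,p \right)} = \frac{5}{2} - \frac{p}{2}$ ($C{\left(n,p \right)} = - \frac{-5 + p}{2} = \frac{5}{2} - \frac{p}{2}$)
$D{\left(x \right)} = \frac{-40 + x}{\frac{35}{2} - \frac{x}{2}}$ ($D{\left(x \right)} = \frac{-40 + x}{\left(\frac{5}{2} - \frac{x}{2}\right) + 15} = \frac{-40 + x}{\frac{35}{2} - \frac{x}{2}}$)
$j{\left(A,L \right)} = 5 + A$ ($j{\left(A,L \right)} = 5 - - A = 5 + A$)
$\frac{1}{D{\left(-15 \right)} + j{\left(0,-95 \right)}} = \frac{1}{\frac{2 \left(40 - -15\right)}{-35 - 15} + \left(5 + 0\right)} = \frac{1}{\frac{2 \left(40 + 15\right)}{-50} + 5} = \frac{1}{2 \left(- \frac{1}{50}\right) 55 + 5} = \frac{1}{- \frac{11}{5} + 5} = \frac{1}{\frac{14}{5}} = \frac{5}{14}$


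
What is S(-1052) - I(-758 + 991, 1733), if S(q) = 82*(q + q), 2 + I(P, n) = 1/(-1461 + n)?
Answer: -46927073/272 ≈ -1.7253e+5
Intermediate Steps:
I(P, n) = -2 + 1/(-1461 + n)
S(q) = 164*q (S(q) = 82*(2*q) = 164*q)
S(-1052) - I(-758 + 991, 1733) = 164*(-1052) - (2923 - 2*1733)/(-1461 + 1733) = -172528 - (2923 - 3466)/272 = -172528 - (-543)/272 = -172528 - 1*(-543/272) = -172528 + 543/272 = -46927073/272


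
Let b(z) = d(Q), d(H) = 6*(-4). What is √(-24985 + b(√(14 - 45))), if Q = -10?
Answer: I*√25009 ≈ 158.14*I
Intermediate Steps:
d(H) = -24
b(z) = -24
√(-24985 + b(√(14 - 45))) = √(-24985 - 24) = √(-25009) = I*√25009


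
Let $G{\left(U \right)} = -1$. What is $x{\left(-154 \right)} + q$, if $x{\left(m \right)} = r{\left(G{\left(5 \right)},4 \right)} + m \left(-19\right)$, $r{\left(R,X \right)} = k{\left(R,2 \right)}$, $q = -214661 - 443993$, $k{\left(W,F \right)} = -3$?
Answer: $-655731$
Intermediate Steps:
$q = -658654$ ($q = -214661 - 443993 = -658654$)
$r{\left(R,X \right)} = -3$
$x{\left(m \right)} = -3 - 19 m$ ($x{\left(m \right)} = -3 + m \left(-19\right) = -3 - 19 m$)
$x{\left(-154 \right)} + q = \left(-3 - -2926\right) - 658654 = \left(-3 + 2926\right) - 658654 = 2923 - 658654 = -655731$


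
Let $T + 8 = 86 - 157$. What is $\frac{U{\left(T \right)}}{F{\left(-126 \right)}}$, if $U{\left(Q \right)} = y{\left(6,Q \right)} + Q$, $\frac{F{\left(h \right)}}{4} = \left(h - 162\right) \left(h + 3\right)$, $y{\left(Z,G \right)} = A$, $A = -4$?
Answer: $- \frac{83}{141696} \approx -0.00058576$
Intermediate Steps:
$y{\left(Z,G \right)} = -4$
$F{\left(h \right)} = 4 \left(-162 + h\right) \left(3 + h\right)$ ($F{\left(h \right)} = 4 \left(h - 162\right) \left(h + 3\right) = 4 \left(-162 + h\right) \left(3 + h\right)$)
$T = -79$ ($T = -8 + \left(86 - 157\right) = -8 - 71 = -79$)
$U{\left(Q \right)} = -4 + Q$
$\frac{U{\left(T \right)}}{F{\left(-126 \right)}} = \frac{-4 - 79}{-1944 - -80136 + 4 \left(-126\right)^{2}} = - \frac{83}{-1944 + 80136 + 4 \cdot 15876} = - \frac{83}{-1944 + 80136 + 63504} = - \frac{83}{141696}$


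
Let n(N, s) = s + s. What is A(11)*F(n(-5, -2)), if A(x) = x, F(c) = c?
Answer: -44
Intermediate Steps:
n(N, s) = 2*s
A(11)*F(n(-5, -2)) = 11*(2*(-2)) = 11*(-4) = -44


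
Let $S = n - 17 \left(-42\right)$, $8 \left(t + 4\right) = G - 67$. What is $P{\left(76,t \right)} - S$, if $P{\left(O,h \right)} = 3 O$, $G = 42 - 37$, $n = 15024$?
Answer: $-15510$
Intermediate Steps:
$G = 5$
$t = - \frac{47}{4}$ ($t = -4 + \frac{5 - 67}{8} = -4 + \frac{1}{8} \left(-62\right) = -4 - \frac{31}{4} = - \frac{47}{4} \approx -11.75$)
$S = 15738$ ($S = 15024 - 17 \left(-42\right) = 15024 - -714 = 15024 + 714 = 15738$)
$P{\left(76,t \right)} - S = 3 \cdot 76 - 15738 = 228 - 15738 = -15510$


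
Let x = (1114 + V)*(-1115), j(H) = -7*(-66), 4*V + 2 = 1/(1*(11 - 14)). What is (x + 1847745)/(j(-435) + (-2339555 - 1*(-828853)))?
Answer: -1455085/3624576 ≈ -0.40145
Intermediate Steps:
V = -7/12 (V = -½ + 1/(4*((1*(11 - 14)))) = -½ + 1/(4*((1*(-3)))) = -½ + (¼)/(-3) = -½ + (¼)*(-⅓) = -½ - 1/12 = -7/12 ≈ -0.58333)
j(H) = 462
x = -14897515/12 (x = (1114 - 7/12)*(-1115) = (13361/12)*(-1115) = -14897515/12 ≈ -1.2415e+6)
(x + 1847745)/(j(-435) + (-2339555 - 1*(-828853))) = (-14897515/12 + 1847745)/(462 + (-2339555 - 1*(-828853))) = 7275425/(12*(462 + (-2339555 + 828853))) = 7275425/(12*(462 - 1510702)) = (7275425/12)/(-1510240) = (7275425/12)*(-1/1510240) = -1455085/3624576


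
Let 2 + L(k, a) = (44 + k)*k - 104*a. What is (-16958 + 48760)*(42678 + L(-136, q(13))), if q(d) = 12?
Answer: 1715399880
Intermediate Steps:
L(k, a) = -2 - 104*a + k*(44 + k) (L(k, a) = -2 + ((44 + k)*k - 104*a) = -2 + (k*(44 + k) - 104*a) = -2 + (-104*a + k*(44 + k)) = -2 - 104*a + k*(44 + k))
(-16958 + 48760)*(42678 + L(-136, q(13))) = (-16958 + 48760)*(42678 + (-2 + (-136)² - 104*12 + 44*(-136))) = 31802*(42678 + (-2 + 18496 - 1248 - 5984)) = 31802*(42678 + 11262) = 31802*53940 = 1715399880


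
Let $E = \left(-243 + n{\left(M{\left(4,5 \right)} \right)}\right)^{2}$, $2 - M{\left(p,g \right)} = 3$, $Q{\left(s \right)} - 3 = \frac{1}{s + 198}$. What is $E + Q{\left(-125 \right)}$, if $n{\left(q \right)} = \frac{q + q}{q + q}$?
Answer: $\frac{4275392}{73} \approx 58567.0$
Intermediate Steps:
$Q{\left(s \right)} = 3 + \frac{1}{198 + s}$ ($Q{\left(s \right)} = 3 + \frac{1}{s + 198} = 3 + \frac{1}{198 + s}$)
$M{\left(p,g \right)} = -1$ ($M{\left(p,g \right)} = 2 - 3 = -1$)
$n{\left(q \right)} = 1$ ($n{\left(q \right)} = \frac{2 q}{2 q} = 2 q \frac{1}{2 q} = 1$)
$E = 58564$ ($E = \left(-243 + 1\right)^{2} = \left(-242\right)^{2} = 58564$)
$E + Q{\left(-125 \right)} = 58564 + \frac{595 + 3 \left(-125\right)}{198 - 125} = 58564 + \frac{595 - 375}{73} = 58564 + \frac{1}{73} \cdot 220 = 58564 + \frac{220}{73} = \frac{4275392}{73}$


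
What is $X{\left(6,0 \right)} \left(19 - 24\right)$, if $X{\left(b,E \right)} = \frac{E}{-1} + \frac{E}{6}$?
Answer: $0$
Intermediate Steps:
$X{\left(b,E \right)} = - \frac{5 E}{6}$ ($X{\left(b,E \right)} = E \left(-1\right) + E \frac{1}{6} = - E + \frac{E}{6} = - \frac{5 E}{6}$)
$X{\left(6,0 \right)} \left(19 - 24\right) = \left(- \frac{5}{6}\right) 0 \left(19 - 24\right) = 0 \left(-5\right) = 0$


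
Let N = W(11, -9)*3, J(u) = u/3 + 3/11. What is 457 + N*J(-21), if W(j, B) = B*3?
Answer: 11021/11 ≈ 1001.9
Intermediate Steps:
W(j, B) = 3*B
J(u) = 3/11 + u/3 (J(u) = u*(1/3) + 3*(1/11) = u/3 + 3/11 = 3/11 + u/3)
N = -81 (N = (3*(-9))*3 = -27*3 = -81)
457 + N*J(-21) = 457 - 81*(3/11 + (1/3)*(-21)) = 457 - 81*(3/11 - 7) = 457 - 81*(-74/11) = 457 + 5994/11 = 11021/11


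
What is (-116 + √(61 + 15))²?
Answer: 13532 - 464*√19 ≈ 11509.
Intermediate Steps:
(-116 + √(61 + 15))² = (-116 + √76)² = (-116 + 2*√19)²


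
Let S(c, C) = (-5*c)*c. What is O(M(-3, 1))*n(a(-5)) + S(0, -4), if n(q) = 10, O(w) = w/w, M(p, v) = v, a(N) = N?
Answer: 10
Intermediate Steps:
O(w) = 1
S(c, C) = -5*c²
O(M(-3, 1))*n(a(-5)) + S(0, -4) = 1*10 - 5*0² = 10 - 5*0 = 10 + 0 = 10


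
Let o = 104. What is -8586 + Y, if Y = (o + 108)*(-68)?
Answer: -23002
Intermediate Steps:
Y = -14416 (Y = (104 + 108)*(-68) = 212*(-68) = -14416)
-8586 + Y = -8586 - 14416 = -23002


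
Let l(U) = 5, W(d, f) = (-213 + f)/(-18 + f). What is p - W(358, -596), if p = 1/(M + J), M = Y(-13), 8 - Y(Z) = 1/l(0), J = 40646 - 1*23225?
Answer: -35248213/26753208 ≈ -1.3175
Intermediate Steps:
J = 17421 (J = 40646 - 23225 = 17421)
W(d, f) = (-213 + f)/(-18 + f)
Y(Z) = 39/5 (Y(Z) = 8 - 1/5 = 8 - 1*⅕ = 8 - ⅕ = 39/5)
M = 39/5 ≈ 7.8000
p = 5/87144 (p = 1/(39/5 + 17421) = 1/(87144/5) = 5/87144 ≈ 5.7376e-5)
p - W(358, -596) = 5/87144 - (-213 - 596)/(-18 - 596) = 5/87144 - (-809)/(-614) = 5/87144 - (-1)*(-809)/614 = 5/87144 - 1*809/614 = 5/87144 - 809/614 = -35248213/26753208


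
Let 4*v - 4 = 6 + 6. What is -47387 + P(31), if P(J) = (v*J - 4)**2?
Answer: -32987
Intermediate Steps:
v = 4 (v = 1 + (6 + 6)/4 = 1 + (1/4)*12 = 1 + 3 = 4)
P(J) = (-4 + 4*J)**2 (P(J) = (4*J - 4)**2 = (-4 + 4*J)**2)
-47387 + P(31) = -47387 + 16*(-1 + 31)**2 = -47387 + 16*30**2 = -47387 + 16*900 = -47387 + 14400 = -32987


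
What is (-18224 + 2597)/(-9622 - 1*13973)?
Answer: 5209/7865 ≈ 0.66230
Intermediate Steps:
(-18224 + 2597)/(-9622 - 1*13973) = -15627/(-9622 - 13973) = -15627/(-23595) = -15627*(-1/23595) = 5209/7865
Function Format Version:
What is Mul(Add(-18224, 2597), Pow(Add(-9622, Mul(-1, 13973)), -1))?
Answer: Rational(5209, 7865) ≈ 0.66230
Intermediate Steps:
Mul(Add(-18224, 2597), Pow(Add(-9622, Mul(-1, 13973)), -1)) = Mul(-15627, Pow(Add(-9622, -13973), -1)) = Mul(-15627, Pow(-23595, -1)) = Mul(-15627, Rational(-1, 23595)) = Rational(5209, 7865)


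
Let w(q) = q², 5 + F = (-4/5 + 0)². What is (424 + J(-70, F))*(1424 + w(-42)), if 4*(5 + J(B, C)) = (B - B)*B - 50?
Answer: 1295922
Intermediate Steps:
F = -109/25 (F = -5 + (-4/5 + 0)² = -5 + (-4*⅕ + 0)² = -5 + (-⅘ + 0)² = -5 + (-⅘)² = -5 + 16/25 = -109/25 ≈ -4.3600)
J(B, C) = -35/2 (J(B, C) = -5 + ((B - B)*B - 50)/4 = -5 + (0*B - 50)/4 = -5 + (0 - 50)/4 = -5 + (¼)*(-50) = -5 - 25/2 = -35/2)
(424 + J(-70, F))*(1424 + w(-42)) = (424 - 35/2)*(1424 + (-42)²) = 813*(1424 + 1764)/2 = (813/2)*3188 = 1295922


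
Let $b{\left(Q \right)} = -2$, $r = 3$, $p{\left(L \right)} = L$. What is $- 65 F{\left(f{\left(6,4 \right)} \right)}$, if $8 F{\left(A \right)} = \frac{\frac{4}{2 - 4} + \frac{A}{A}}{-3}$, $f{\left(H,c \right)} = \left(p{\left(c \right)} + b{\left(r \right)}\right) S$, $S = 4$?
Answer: $- \frac{65}{24} \approx -2.7083$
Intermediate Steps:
$f{\left(H,c \right)} = -8 + 4 c$ ($f{\left(H,c \right)} = \left(c - 2\right) 4 = \left(-2 + c\right) 4 = -8 + 4 c$)
$F{\left(A \right)} = \frac{1}{24}$ ($F{\left(A \right)} = \frac{\left(\frac{4}{2 - 4} + \frac{A}{A}\right) \frac{1}{-3}}{8} = \frac{\left(\frac{4}{2 - 4} + 1\right) \left(- \frac{1}{3}\right)}{8} = \frac{\left(\frac{4}{-2} + 1\right) \left(- \frac{1}{3}\right)}{8} = \frac{\left(4 \left(- \frac{1}{2}\right) + 1\right) \left(- \frac{1}{3}\right)}{8} = \frac{\left(-2 + 1\right) \left(- \frac{1}{3}\right)}{8} = \frac{\left(-1\right) \left(- \frac{1}{3}\right)}{8} = \frac{1}{8} \cdot \frac{1}{3} = \frac{1}{24}$)
$- 65 F{\left(f{\left(6,4 \right)} \right)} = \left(-65\right) \frac{1}{24} = - \frac{65}{24}$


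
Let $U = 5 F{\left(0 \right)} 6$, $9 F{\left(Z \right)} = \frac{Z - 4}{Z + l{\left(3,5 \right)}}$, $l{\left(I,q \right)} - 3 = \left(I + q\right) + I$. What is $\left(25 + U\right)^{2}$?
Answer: $\frac{255025}{441} \approx 578.29$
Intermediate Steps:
$l{\left(I,q \right)} = 3 + q + 2 I$ ($l{\left(I,q \right)} = 3 + \left(\left(I + q\right) + I\right) = 3 + \left(q + 2 I\right) = 3 + q + 2 I$)
$F{\left(Z \right)} = \frac{-4 + Z}{9 \left(14 + Z\right)}$ ($F{\left(Z \right)} = \frac{\left(Z - 4\right) \frac{1}{Z + \left(3 + 5 + 2 \cdot 3\right)}}{9} = \frac{\left(-4 + Z\right) \frac{1}{Z + \left(3 + 5 + 6\right)}}{9} = \frac{\left(-4 + Z\right) \frac{1}{Z + 14}}{9} = \frac{\left(-4 + Z\right) \frac{1}{14 + Z}}{9} = \frac{\frac{1}{14 + Z} \left(-4 + Z\right)}{9} = \frac{-4 + Z}{9 \left(14 + Z\right)}$)
$U = - \frac{20}{21}$ ($U = 5 \frac{-4 + 0}{9 \left(14 + 0\right)} 6 = 5 \cdot \frac{1}{9} \cdot \frac{1}{14} \left(-4\right) 6 = 5 \left(- \frac{2}{63}\right) 6 = \left(- \frac{10}{63}\right) 6 = - \frac{20}{21} \approx -0.95238$)
$\left(25 + U\right)^{2} = \left(25 - \frac{20}{21}\right)^{2} = \left(\frac{505}{21}\right)^{2} = \frac{255025}{441}$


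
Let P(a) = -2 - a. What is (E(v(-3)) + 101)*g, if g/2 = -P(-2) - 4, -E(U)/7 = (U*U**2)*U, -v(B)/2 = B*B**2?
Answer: 476170328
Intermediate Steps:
v(B) = -2*B**3 (v(B) = -2*B*B**2 = -2*B**3)
E(U) = -7*U**4 (E(U) = -7*U*U**2*U = -7*U**3*U = -7*U**4)
g = -8 (g = 2*(-(-2 - 1*(-2)) - 4) = 2*(-(-2 + 2) - 4) = 2*(-1*0 - 4) = 2*(0 - 4) = 2*(-4) = -8)
(E(v(-3)) + 101)*g = (-7*(-2*(-3)**3)**4 + 101)*(-8) = (-7*(-2*(-27))**4 + 101)*(-8) = (-7*54**4 + 101)*(-8) = (-7*8503056 + 101)*(-8) = (-59521392 + 101)*(-8) = -59521291*(-8) = 476170328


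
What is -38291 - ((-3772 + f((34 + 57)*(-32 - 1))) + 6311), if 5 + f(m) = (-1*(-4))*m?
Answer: -28813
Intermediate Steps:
f(m) = -5 + 4*m (f(m) = -5 + (-1*(-4))*m = -5 + 4*m)
-38291 - ((-3772 + f((34 + 57)*(-32 - 1))) + 6311) = -38291 - ((-3772 + (-5 + 4*((34 + 57)*(-32 - 1)))) + 6311) = -38291 - ((-3772 + (-5 + 4*(91*(-33)))) + 6311) = -38291 - ((-3772 + (-5 + 4*(-3003))) + 6311) = -38291 - ((-3772 + (-5 - 12012)) + 6311) = -38291 - ((-3772 - 12017) + 6311) = -38291 - (-15789 + 6311) = -38291 - 1*(-9478) = -38291 + 9478 = -28813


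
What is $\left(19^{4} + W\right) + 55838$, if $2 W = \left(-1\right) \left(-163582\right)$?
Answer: $267950$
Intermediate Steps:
$W = 81791$ ($W = \frac{\left(-1\right) \left(-163582\right)}{2} = \frac{1}{2} \cdot 163582 = 81791$)
$\left(19^{4} + W\right) + 55838 = \left(19^{4} + 81791\right) + 55838 = \left(130321 + 81791\right) + 55838 = 212112 + 55838 = 267950$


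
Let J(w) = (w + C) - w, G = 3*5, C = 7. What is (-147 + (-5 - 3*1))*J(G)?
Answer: -1085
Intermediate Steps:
G = 15
J(w) = 7 (J(w) = (w + 7) - w = (7 + w) - w = 7)
(-147 + (-5 - 3*1))*J(G) = (-147 + (-5 - 3*1))*7 = (-147 + (-5 - 3))*7 = (-147 - 8)*7 = -155*7 = -1085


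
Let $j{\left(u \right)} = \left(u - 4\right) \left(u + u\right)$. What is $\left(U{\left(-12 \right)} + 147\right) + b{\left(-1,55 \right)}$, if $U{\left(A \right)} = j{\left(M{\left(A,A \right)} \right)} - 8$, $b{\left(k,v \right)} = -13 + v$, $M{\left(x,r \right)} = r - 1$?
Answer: $623$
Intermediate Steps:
$M{\left(x,r \right)} = -1 + r$
$j{\left(u \right)} = 2 u \left(-4 + u\right)$ ($j{\left(u \right)} = \left(-4 + u\right) 2 u = 2 u \left(-4 + u\right)$)
$U{\left(A \right)} = -8 + 2 \left(-1 + A\right) \left(-5 + A\right)$ ($U{\left(A \right)} = 2 \left(-1 + A\right) \left(-4 + \left(-1 + A\right)\right) - 8 = 2 \left(-1 + A\right) \left(-5 + A\right) - 8 = -8 + 2 \left(-1 + A\right) \left(-5 + A\right)$)
$\left(U{\left(-12 \right)} + 147\right) + b{\left(-1,55 \right)} = \left(\left(-8 + 2 \left(-1 - 12\right) \left(-5 - 12\right)\right) + 147\right) + \left(-13 + 55\right) = \left(\left(-8 + 2 \left(-13\right) \left(-17\right)\right) + 147\right) + 42 = \left(\left(-8 + 442\right) + 147\right) + 42 = \left(434 + 147\right) + 42 = 581 + 42 = 623$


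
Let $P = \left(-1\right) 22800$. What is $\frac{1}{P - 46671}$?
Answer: $- \frac{1}{69471} \approx -1.4394 \cdot 10^{-5}$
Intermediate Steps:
$P = -22800$
$\frac{1}{P - 46671} = \frac{1}{-22800 - 46671} = \frac{1}{-69471} = - \frac{1}{69471}$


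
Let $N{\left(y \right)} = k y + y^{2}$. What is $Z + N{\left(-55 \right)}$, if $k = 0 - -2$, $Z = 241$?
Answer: $3156$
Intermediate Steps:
$k = 2$ ($k = 0 + 2 = 2$)
$N{\left(y \right)} = y^{2} + 2 y$ ($N{\left(y \right)} = 2 y + y^{2} = y^{2} + 2 y$)
$Z + N{\left(-55 \right)} = 241 - 55 \left(2 - 55\right) = 241 - -2915 = 241 + 2915 = 3156$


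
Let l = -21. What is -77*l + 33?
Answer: 1650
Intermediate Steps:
-77*l + 33 = -77*(-21) + 33 = 1617 + 33 = 1650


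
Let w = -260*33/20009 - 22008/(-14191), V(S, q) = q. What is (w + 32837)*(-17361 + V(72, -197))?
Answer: -14883293846622910/25813429 ≈ -5.7657e+8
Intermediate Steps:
w = 28963572/25813429 (w = -8580*1/20009 - 22008*(-1/14191) = -780/1819 + 22008/14191 = 28963572/25813429 ≈ 1.1220)
(w + 32837)*(-17361 + V(72, -197)) = (28963572/25813429 + 32837)*(-17361 - 197) = (847664531645/25813429)*(-17558) = -14883293846622910/25813429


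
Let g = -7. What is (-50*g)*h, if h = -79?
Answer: -27650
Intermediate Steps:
(-50*g)*h = -50*(-7)*(-79) = 350*(-79) = -27650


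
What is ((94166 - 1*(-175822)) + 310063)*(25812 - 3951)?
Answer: 12680494911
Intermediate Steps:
((94166 - 1*(-175822)) + 310063)*(25812 - 3951) = ((94166 + 175822) + 310063)*21861 = (269988 + 310063)*21861 = 580051*21861 = 12680494911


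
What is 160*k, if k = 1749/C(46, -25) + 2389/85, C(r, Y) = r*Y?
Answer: 8315792/1955 ≈ 4253.6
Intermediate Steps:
C(r, Y) = Y*r
k = 519737/19550 (k = 1749/((-25*46)) + 2389/85 = 1749/(-1150) + 2389*(1/85) = 1749*(-1/1150) + 2389/85 = -1749/1150 + 2389/85 = 519737/19550 ≈ 26.585)
160*k = 160*(519737/19550) = 8315792/1955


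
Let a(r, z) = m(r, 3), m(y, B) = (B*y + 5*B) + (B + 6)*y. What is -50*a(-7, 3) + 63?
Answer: 3513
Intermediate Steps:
m(y, B) = 5*B + B*y + y*(6 + B) (m(y, B) = (5*B + B*y) + (6 + B)*y = (5*B + B*y) + y*(6 + B) = 5*B + B*y + y*(6 + B))
a(r, z) = 15 + 12*r (a(r, z) = 5*3 + 6*r + 2*3*r = 15 + 6*r + 6*r = 15 + 12*r)
-50*a(-7, 3) + 63 = -50*(15 + 12*(-7)) + 63 = -50*(15 - 84) + 63 = -50*(-69) + 63 = 3450 + 63 = 3513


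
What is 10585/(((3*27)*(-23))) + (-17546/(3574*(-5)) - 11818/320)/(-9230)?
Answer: -27915106216639/4916534500800 ≈ -5.6778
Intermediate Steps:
10585/(((3*27)*(-23))) + (-17546/(3574*(-5)) - 11818/320)/(-9230) = 10585/((81*(-23))) + (-17546/(-17870) - 11818*1/320)*(-1/9230) = 10585/(-1863) + (-17546*(-1/17870) - 5909/160)*(-1/9230) = 10585*(-1/1863) + (8773/8935 - 5909/160)*(-1/9230) = -10585/1863 - 10278647/285920*(-1/9230) = -10585/1863 + 10278647/2639041600 = -27915106216639/4916534500800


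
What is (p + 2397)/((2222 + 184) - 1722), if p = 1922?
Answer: 4319/684 ≈ 6.3143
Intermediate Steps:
(p + 2397)/((2222 + 184) - 1722) = (1922 + 2397)/((2222 + 184) - 1722) = 4319/(2406 - 1722) = 4319/684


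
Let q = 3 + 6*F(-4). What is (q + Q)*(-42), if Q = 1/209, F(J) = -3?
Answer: 131628/209 ≈ 629.80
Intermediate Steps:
q = -15 (q = 3 + 6*(-3) = 3 - 18 = -15)
Q = 1/209 ≈ 0.0047847
(q + Q)*(-42) = (-15 + 1/209)*(-42) = -3134/209*(-42) = 131628/209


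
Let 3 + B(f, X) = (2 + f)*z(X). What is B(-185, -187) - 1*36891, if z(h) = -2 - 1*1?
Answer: -36345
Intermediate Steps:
z(h) = -3 (z(h) = -2 - 1 = -3)
B(f, X) = -9 - 3*f (B(f, X) = -3 + (2 + f)*(-3) = -3 + (-6 - 3*f) = -9 - 3*f)
B(-185, -187) - 1*36891 = (-9 - 3*(-185)) - 1*36891 = (-9 + 555) - 36891 = 546 - 36891 = -36345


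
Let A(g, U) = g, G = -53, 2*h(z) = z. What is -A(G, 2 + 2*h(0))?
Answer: 53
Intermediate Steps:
h(z) = z/2
-A(G, 2 + 2*h(0)) = -1*(-53) = 53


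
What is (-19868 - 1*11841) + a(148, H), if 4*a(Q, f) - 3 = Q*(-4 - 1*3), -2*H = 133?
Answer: -127869/4 ≈ -31967.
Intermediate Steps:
H = -133/2 (H = -1/2*133 = -133/2 ≈ -66.500)
a(Q, f) = 3/4 - 7*Q/4 (a(Q, f) = 3/4 + (Q*(-4 - 1*3))/4 = 3/4 + (Q*(-4 - 3))/4 = 3/4 + (Q*(-7))/4 = 3/4 + (-7*Q)/4 = 3/4 - 7*Q/4)
(-19868 - 1*11841) + a(148, H) = (-19868 - 1*11841) + (3/4 - 7/4*148) = (-19868 - 11841) + (3/4 - 259) = -31709 - 1033/4 = -127869/4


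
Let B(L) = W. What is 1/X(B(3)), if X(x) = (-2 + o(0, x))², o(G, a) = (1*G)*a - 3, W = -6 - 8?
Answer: 1/25 ≈ 0.040000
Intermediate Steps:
W = -14
B(L) = -14
o(G, a) = -3 + G*a (o(G, a) = G*a - 3 = -3 + G*a)
X(x) = 25 (X(x) = (-2 + (-3 + 0*x))² = (-2 + (-3 + 0))² = (-2 - 3)² = (-5)² = 25)
1/X(B(3)) = 1/25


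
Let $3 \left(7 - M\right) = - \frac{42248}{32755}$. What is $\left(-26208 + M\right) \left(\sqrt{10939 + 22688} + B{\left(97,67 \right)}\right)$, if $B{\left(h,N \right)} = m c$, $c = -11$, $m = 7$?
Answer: $\frac{198244124309}{98265} - \frac{2574599017 \sqrt{33627}}{98265} \approx -2.7871 \cdot 10^{6}$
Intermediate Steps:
$B{\left(h,N \right)} = -77$ ($B{\left(h,N \right)} = 7 \left(-11\right) = -77$)
$M = \frac{730103}{98265}$ ($M = 7 - \frac{\left(-42248\right) \frac{1}{32755}}{3} = 7 - - \frac{42248}{98265} = 7 + \frac{42248}{98265} = \frac{730103}{98265} \approx 7.4299$)
$\left(-26208 + M\right) \left(\sqrt{10939 + 22688} + B{\left(97,67 \right)}\right) = \left(-26208 + \frac{730103}{98265}\right) \left(\sqrt{10939 + 22688} - 77\right) = - \frac{2574599017 \left(\sqrt{33627} - 77\right)}{98265} = - \frac{2574599017 \left(-77 + \sqrt{33627}\right)}{98265} = \frac{198244124309}{98265} - \frac{2574599017 \sqrt{33627}}{98265}$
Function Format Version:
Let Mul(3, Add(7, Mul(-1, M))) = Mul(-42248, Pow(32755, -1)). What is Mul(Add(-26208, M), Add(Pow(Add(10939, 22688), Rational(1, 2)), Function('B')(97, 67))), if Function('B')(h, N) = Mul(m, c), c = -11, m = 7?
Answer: Add(Rational(198244124309, 98265), Mul(Rational(-2574599017, 98265), Pow(33627, Rational(1, 2)))) ≈ -2.7871e+6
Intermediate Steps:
Function('B')(h, N) = -77 (Function('B')(h, N) = Mul(7, -11) = -77)
M = Rational(730103, 98265) (M = Add(7, Mul(Rational(-1, 3), Mul(-42248, Pow(32755, -1)))) = Add(7, Mul(Rational(-1, 3), Mul(-42248, Rational(1, 32755)))) = Add(7, Mul(Rational(-1, 3), Rational(-42248, 32755))) = Add(7, Rational(42248, 98265)) = Rational(730103, 98265) ≈ 7.4299)
Mul(Add(-26208, M), Add(Pow(Add(10939, 22688), Rational(1, 2)), Function('B')(97, 67))) = Mul(Add(-26208, Rational(730103, 98265)), Add(Pow(Add(10939, 22688), Rational(1, 2)), -77)) = Mul(Rational(-2574599017, 98265), Add(Pow(33627, Rational(1, 2)), -77)) = Mul(Rational(-2574599017, 98265), Add(-77, Pow(33627, Rational(1, 2)))) = Add(Rational(198244124309, 98265), Mul(Rational(-2574599017, 98265), Pow(33627, Rational(1, 2))))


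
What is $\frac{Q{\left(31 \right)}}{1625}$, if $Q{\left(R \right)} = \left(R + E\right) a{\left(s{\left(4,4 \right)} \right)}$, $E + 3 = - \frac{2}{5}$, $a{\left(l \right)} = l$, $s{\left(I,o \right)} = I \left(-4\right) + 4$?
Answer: $- \frac{1656}{8125} \approx -0.20382$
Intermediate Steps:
$s{\left(I,o \right)} = 4 - 4 I$ ($s{\left(I,o \right)} = - 4 I + 4 = 4 - 4 I$)
$E = - \frac{17}{5}$ ($E = -3 - \frac{2}{5} = - \frac{17}{5} \approx -3.4$)
$Q{\left(R \right)} = \frac{204}{5} - 12 R$ ($Q{\left(R \right)} = \left(R - \frac{17}{5}\right) \left(4 - 16\right) = \left(- \frac{17}{5} + R\right) \left(4 - 16\right) = \left(- \frac{17}{5} + R\right) \left(-12\right) = \frac{204}{5} - 12 R$)
$\frac{Q{\left(31 \right)}}{1625} = \frac{\frac{204}{5} - 372}{1625} = \left(\frac{204}{5} - 372\right) \frac{1}{1625} = \left(- \frac{1656}{5}\right) \frac{1}{1625} = - \frac{1656}{8125}$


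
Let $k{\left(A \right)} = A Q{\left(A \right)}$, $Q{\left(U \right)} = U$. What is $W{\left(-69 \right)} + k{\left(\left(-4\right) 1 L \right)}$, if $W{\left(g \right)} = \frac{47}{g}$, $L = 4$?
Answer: $\frac{17617}{69} \approx 255.32$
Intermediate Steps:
$k{\left(A \right)} = A^{2}$ ($k{\left(A \right)} = A A = A^{2}$)
$W{\left(-69 \right)} + k{\left(\left(-4\right) 1 L \right)} = \frac{47}{-69} + \left(\left(-4\right) 1 \cdot 4\right)^{2} = 47 \left(- \frac{1}{69}\right) + \left(\left(-4\right) 4\right)^{2} = - \frac{47}{69} + \left(-16\right)^{2} = - \frac{47}{69} + 256 = \frac{17617}{69}$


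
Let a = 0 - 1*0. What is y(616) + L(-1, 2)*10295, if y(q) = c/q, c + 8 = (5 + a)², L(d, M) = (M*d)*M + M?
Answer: -12683423/616 ≈ -20590.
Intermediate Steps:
a = 0 (a = 0 + 0 = 0)
L(d, M) = M + d*M² (L(d, M) = d*M² + M = M + d*M²)
c = 17 (c = -8 + (5 + 0)² = -8 + 5² = -8 + 25 = 17)
y(q) = 17/q
y(616) + L(-1, 2)*10295 = 17/616 + (2*(1 + 2*(-1)))*10295 = 17*(1/616) + (2*(1 - 2))*10295 = 17/616 + (2*(-1))*10295 = 17/616 - 2*10295 = 17/616 - 20590 = -12683423/616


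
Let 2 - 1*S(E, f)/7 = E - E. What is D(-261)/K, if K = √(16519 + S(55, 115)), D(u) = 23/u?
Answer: -23*√1837/1438371 ≈ -0.00068535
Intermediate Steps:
S(E, f) = 14 (S(E, f) = 14 - 7*(E - E) = 14 - 7*0 = 14 + 0 = 14)
K = 3*√1837 (K = √(16519 + 14) = √16533 = 3*√1837 ≈ 128.58)
D(-261)/K = (23/(-261))/((3*√1837)) = (23*(-1/261))*(√1837/5511) = -23*√1837/1438371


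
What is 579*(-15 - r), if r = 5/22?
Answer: -193965/22 ≈ -8816.6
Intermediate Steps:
r = 5/22 (r = 5*(1/22) = 5/22 ≈ 0.22727)
579*(-15 - r) = 579*(-15 - 1*5/22) = 579*(-15 - 5/22) = 579*(-335/22) = -193965/22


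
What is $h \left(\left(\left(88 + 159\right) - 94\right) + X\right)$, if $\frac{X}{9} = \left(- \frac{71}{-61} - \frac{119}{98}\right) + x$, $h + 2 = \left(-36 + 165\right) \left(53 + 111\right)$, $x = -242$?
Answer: $- \frac{2613632607}{61} \approx -4.2846 \cdot 10^{7}$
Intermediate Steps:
$h = 21154$ ($h = -2 + \left(-36 + 165\right) \left(53 + 111\right) = -2 + 129 \cdot 164 = -2 + 21156 = 21154$)
$X = - \frac{1860399}{854}$ ($X = 9 \left(\left(- \frac{71}{-61} - \frac{119}{98}\right) - 242\right) = 9 \left(\left(\left(-71\right) \left(- \frac{1}{61}\right) - \frac{17}{14}\right) - 242\right) = 9 \left(\left(\frac{71}{61} - \frac{17}{14}\right) - 242\right) = 9 \left(- \frac{43}{854} - 242\right) = 9 \left(- \frac{206711}{854}\right) = - \frac{1860399}{854} \approx -2178.5$)
$h \left(\left(\left(88 + 159\right) - 94\right) + X\right) = 21154 \left(\left(\left(88 + 159\right) - 94\right) - \frac{1860399}{854}\right) = 21154 \left(\left(247 - 94\right) - \frac{1860399}{854}\right) = 21154 \left(153 - \frac{1860399}{854}\right) = 21154 \left(- \frac{1729737}{854}\right) = - \frac{2613632607}{61}$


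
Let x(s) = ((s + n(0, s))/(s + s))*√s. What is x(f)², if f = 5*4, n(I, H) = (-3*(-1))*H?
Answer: 80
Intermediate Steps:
n(I, H) = 3*H
f = 20
x(s) = 2*√s (x(s) = ((s + 3*s)/(s + s))*√s = ((4*s)/((2*s)))*√s = ((4*s)*(1/(2*s)))*√s = 2*√s)
x(f)² = (2*√20)² = (2*(2*√5))² = (4*√5)² = 80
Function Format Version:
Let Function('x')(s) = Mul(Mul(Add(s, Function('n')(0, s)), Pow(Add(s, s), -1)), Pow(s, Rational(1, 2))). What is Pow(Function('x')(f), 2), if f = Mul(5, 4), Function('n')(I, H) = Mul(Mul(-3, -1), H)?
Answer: 80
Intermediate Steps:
Function('n')(I, H) = Mul(3, H)
f = 20
Function('x')(s) = Mul(2, Pow(s, Rational(1, 2))) (Function('x')(s) = Mul(Mul(Add(s, Mul(3, s)), Pow(Add(s, s), -1)), Pow(s, Rational(1, 2))) = Mul(Mul(Mul(4, s), Pow(Mul(2, s), -1)), Pow(s, Rational(1, 2))) = Mul(Mul(Mul(4, s), Mul(Rational(1, 2), Pow(s, -1))), Pow(s, Rational(1, 2))) = Mul(2, Pow(s, Rational(1, 2))))
Pow(Function('x')(f), 2) = Pow(Mul(2, Pow(20, Rational(1, 2))), 2) = Pow(Mul(2, Mul(2, Pow(5, Rational(1, 2)))), 2) = Pow(Mul(4, Pow(5, Rational(1, 2))), 2) = 80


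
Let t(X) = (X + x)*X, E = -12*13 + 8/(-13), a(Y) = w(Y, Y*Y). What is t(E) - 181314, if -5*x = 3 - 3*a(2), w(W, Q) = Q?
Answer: -132722062/845 ≈ -1.5707e+5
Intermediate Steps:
a(Y) = Y² (a(Y) = Y*Y = Y²)
x = 9/5 (x = -(3 - 3*2²)/5 = -(3 - 3*4)/5 = -(3 - 12)/5 = -⅕*(-9) = 9/5 ≈ 1.8000)
E = -2036/13 (E = -156 + 8*(-1/13) = -156 - 8/13 = -2036/13 ≈ -156.62)
t(X) = X*(9/5 + X) (t(X) = (X + 9/5)*X = (9/5 + X)*X = X*(9/5 + X))
t(E) - 181314 = (⅕)*(-2036/13)*(9 + 5*(-2036/13)) - 181314 = (⅕)*(-2036/13)*(9 - 10180/13) - 181314 = (⅕)*(-2036/13)*(-10063/13) - 181314 = 20488268/845 - 181314 = -132722062/845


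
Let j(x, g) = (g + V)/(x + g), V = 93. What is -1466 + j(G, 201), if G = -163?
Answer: -27707/19 ≈ -1458.3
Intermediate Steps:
j(x, g) = (93 + g)/(g + x) (j(x, g) = (g + 93)/(x + g) = (93 + g)/(g + x))
-1466 + j(G, 201) = -1466 + (93 + 201)/(201 - 163) = -1466 + 294/38 = -1466 + (1/38)*294 = -1466 + 147/19 = -27707/19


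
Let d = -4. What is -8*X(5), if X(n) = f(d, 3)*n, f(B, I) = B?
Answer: 160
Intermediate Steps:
X(n) = -4*n
-8*X(5) = -(-32)*5 = -8*(-20) = 160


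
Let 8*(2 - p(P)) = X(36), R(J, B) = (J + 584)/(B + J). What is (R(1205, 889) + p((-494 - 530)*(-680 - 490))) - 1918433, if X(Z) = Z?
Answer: -2008601074/1047 ≈ -1.9184e+6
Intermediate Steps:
R(J, B) = (584 + J)/(B + J)
p(P) = -5/2 (p(P) = 2 - 1/8*36 = 2 - 9/2 = -5/2)
(R(1205, 889) + p((-494 - 530)*(-680 - 490))) - 1918433 = ((584 + 1205)/(889 + 1205) - 5/2) - 1918433 = (1789/2094 - 5/2) - 1918433 = -1723/1047 - 1918433 = -2008601074/1047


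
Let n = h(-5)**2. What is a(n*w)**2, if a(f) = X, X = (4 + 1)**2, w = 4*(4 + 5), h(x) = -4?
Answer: 625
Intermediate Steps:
w = 36 (w = 4*9 = 36)
X = 25 (X = 5**2 = 25)
n = 16 (n = (-4)**2 = 16)
a(f) = 25
a(n*w)**2 = 25**2 = 625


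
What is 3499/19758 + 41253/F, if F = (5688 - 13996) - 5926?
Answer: -191318002/70308843 ≈ -2.7211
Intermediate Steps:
F = -14234 (F = -8308 - 5926 = -14234)
3499/19758 + 41253/F = 3499/19758 + 41253/(-14234) = 3499*(1/19758) + 41253*(-1/14234) = 3499/19758 - 41253/14234 = -191318002/70308843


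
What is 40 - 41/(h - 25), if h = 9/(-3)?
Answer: 1161/28 ≈ 41.464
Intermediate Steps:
h = -3 (h = 9*(-⅓) = -3)
40 - 41/(h - 25) = 40 - 41/(-3 - 25) = 40 - 41/(-28) = 40 - 41*(-1/28) = 40 + 41/28 = 1161/28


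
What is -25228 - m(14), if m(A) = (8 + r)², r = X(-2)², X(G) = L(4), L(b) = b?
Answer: -25804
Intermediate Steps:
X(G) = 4
r = 16 (r = 4² = 16)
m(A) = 576 (m(A) = (8 + 16)² = 24² = 576)
-25228 - m(14) = -25228 - 1*576 = -25228 - 576 = -25804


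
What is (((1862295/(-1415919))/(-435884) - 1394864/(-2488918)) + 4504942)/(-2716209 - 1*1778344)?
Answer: -1153341537276969635004055/1150681633972863795134164 ≈ -1.0023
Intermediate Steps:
(((1862295/(-1415919))/(-435884) - 1394864/(-2488918)) + 4504942)/(-2716209 - 1*1778344) = (((1862295*(-1/1415919))*(-1/435884) - 1394864*(-1/2488918)) + 4504942)/(-2716209 - 1778344) = ((-620765/471973*(-1/435884) + 697432/1244459) + 4504942)/(-4494553) = ((620765/205725479132 + 697432/1244459) + 4504942)*(-1/4494553) = (143480304878580159/256016924035129588 + 4504942)*(-1/4494553) = (1153341537276969635004055/256016924035129588)*(-1/4494553) = -1153341537276969635004055/1150681633972863795134164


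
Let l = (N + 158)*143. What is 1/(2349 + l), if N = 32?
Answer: 1/29519 ≈ 3.3877e-5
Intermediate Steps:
l = 27170 (l = (32 + 158)*143 = 190*143 = 27170)
1/(2349 + l) = 1/(2349 + 27170) = 1/29519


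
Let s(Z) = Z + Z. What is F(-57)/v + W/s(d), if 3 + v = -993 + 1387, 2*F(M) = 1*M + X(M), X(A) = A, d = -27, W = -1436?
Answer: 279199/10557 ≈ 26.447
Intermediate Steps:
s(Z) = 2*Z
F(M) = M (F(M) = (1*M + M)/2 = (M + M)/2 = (2*M)/2 = M)
v = 391 (v = -3 + (-993 + 1387) = -3 + 394 = 391)
F(-57)/v + W/s(d) = -57/391 - 1436/(2*(-27)) = -57*1/391 - 1436/(-54) = -57/391 - 1436*(-1/54) = -57/391 + 718/27 = 279199/10557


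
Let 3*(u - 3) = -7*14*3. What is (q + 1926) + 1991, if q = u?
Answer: 3822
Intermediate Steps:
u = -95 (u = 3 + (-7*14*3)/3 = 3 + (-98*3)/3 = 3 + (⅓)*(-294) = 3 - 98 = -95)
q = -95
(q + 1926) + 1991 = (-95 + 1926) + 1991 = 1831 + 1991 = 3822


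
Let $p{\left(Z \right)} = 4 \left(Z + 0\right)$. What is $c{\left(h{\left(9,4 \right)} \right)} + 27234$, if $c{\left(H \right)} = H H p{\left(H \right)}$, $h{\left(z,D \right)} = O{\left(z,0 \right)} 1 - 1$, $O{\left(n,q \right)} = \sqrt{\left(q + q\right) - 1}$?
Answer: $27242 + 8 i \approx 27242.0 + 8.0 i$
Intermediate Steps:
$p{\left(Z \right)} = 4 Z$
$O{\left(n,q \right)} = \sqrt{-1 + 2 q}$ ($O{\left(n,q \right)} = \sqrt{2 q - 1} = \sqrt{-1 + 2 q}$)
$h{\left(z,D \right)} = -1 + i$ ($h{\left(z,D \right)} = \sqrt{-1 + 2 \cdot 0} \cdot 1 - 1 = \sqrt{-1 + 0} \cdot 1 - 1 = \sqrt{-1} \cdot 1 - 1 = i 1 - 1 = i - 1 = -1 + i$)
$c{\left(H \right)} = 4 H^{3}$ ($c{\left(H \right)} = H H 4 H = H^{2} \cdot 4 H = 4 H^{3}$)
$c{\left(h{\left(9,4 \right)} \right)} + 27234 = 4 \left(-1 + i\right)^{3} + 27234 = 27234 + 4 \left(-1 + i\right)^{3}$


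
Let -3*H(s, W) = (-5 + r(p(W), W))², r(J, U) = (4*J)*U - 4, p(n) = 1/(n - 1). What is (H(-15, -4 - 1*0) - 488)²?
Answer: 1401828481/5625 ≈ 2.4921e+5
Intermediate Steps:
p(n) = 1/(-1 + n)
r(J, U) = -4 + 4*J*U (r(J, U) = 4*J*U - 4 = -4 + 4*J*U)
H(s, W) = -(-9 + 4*W/(-1 + W))²/3 (H(s, W) = -(-5 + (-4 + 4*W/(-1 + W)))²/3 = -(-9 + 4*W/(-1 + W))²/3)
(H(-15, -4 - 1*0) - 488)² = (-(-9 + 5*(-4 - 1*0))²/(3*(-1 + (-4 - 1*0))²) - 488)² = (-(-9 + 5*(-4 + 0))²/(3*(-1 + (-4 + 0))²) - 488)² = (-(-9 + 5*(-4))²/(3*(-1 - 4)²) - 488)² = (-⅓*(-9 - 20)²/(-5)² - 488)² = (-⅓*1/25*(-29)² - 488)² = (-⅓*1/25*841 - 488)² = (-841/75 - 488)² = (-37441/75)² = 1401828481/5625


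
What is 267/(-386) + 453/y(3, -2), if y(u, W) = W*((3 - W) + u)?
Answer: -89565/3088 ≈ -29.004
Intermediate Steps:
y(u, W) = W*(3 + u - W)
267/(-386) + 453/y(3, -2) = 267/(-386) + 453/((-2*(3 + 3 - 1*(-2)))) = 267*(-1/386) + 453/((-2*(3 + 3 + 2))) = -267/386 + 453/((-2*8)) = -267/386 + 453/(-16) = -267/386 + 453*(-1/16) = -267/386 - 453/16 = -89565/3088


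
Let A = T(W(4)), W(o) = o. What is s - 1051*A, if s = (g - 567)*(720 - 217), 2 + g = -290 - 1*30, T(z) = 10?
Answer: -457677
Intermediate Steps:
A = 10
g = -322 (g = -2 + (-290 - 1*30) = -2 + (-290 - 30) = -2 - 320 = -322)
s = -447167 (s = (-322 - 567)*(720 - 217) = -889*503 = -447167)
s - 1051*A = -447167 - 1051*10 = -447167 - 10510 = -457677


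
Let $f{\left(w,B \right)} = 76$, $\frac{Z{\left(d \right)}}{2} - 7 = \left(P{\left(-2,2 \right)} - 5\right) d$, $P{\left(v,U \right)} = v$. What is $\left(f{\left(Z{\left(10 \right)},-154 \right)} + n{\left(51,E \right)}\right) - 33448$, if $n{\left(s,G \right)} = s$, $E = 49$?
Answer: $-33321$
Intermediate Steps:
$Z{\left(d \right)} = 14 - 14 d$ ($Z{\left(d \right)} = 14 + 2 \left(-2 - 5\right) d = 14 + 2 \left(- 7 d\right) = 14 - 14 d$)
$\left(f{\left(Z{\left(10 \right)},-154 \right)} + n{\left(51,E \right)}\right) - 33448 = \left(76 + 51\right) - 33448 = 127 - 33448 = -33321$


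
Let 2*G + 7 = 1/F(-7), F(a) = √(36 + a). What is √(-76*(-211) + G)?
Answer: √(53933330 + 58*√29)/58 ≈ 126.62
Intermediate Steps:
G = -7/2 + √29/58 (G = -7/2 + 1/(2*(√(36 - 7))) = -7/2 + 1/(2*(√29)) = -7/2 + (√29/29)/2 = -7/2 + √29/58 ≈ -3.4072)
√(-76*(-211) + G) = √(-76*(-211) + (-7/2 + √29/58)) = √(16036 + (-7/2 + √29/58)) = √(32065/2 + √29/58)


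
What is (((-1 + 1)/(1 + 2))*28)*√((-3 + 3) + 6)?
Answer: 0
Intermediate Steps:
(((-1 + 1)/(1 + 2))*28)*√((-3 + 3) + 6) = ((0/3)*28)*√(0 + 6) = ((0*(⅓))*28)*√6 = (0*28)*√6 = 0*√6 = 0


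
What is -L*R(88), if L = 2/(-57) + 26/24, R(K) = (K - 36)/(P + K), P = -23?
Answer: -239/285 ≈ -0.83860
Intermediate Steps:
R(K) = (-36 + K)/(-23 + K) (R(K) = (K - 36)/(-23 + K) = (-36 + K)/(-23 + K))
L = 239/228 (L = 2*(-1/57) + 26*(1/24) = -2/57 + 13/12 = 239/228 ≈ 1.0482)
-L*R(88) = -239*(-36 + 88)/(-23 + 88)/228 = -239*52/65/228 = -239*(1/65)*52/228 = -239*4/(228*5) = -1*239/285 = -239/285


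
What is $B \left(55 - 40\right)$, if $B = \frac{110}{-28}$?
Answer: $- \frac{825}{14} \approx -58.929$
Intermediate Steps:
$B = - \frac{55}{14}$ ($B = 110 \left(- \frac{1}{28}\right) = - \frac{55}{14} \approx -3.9286$)
$B \left(55 - 40\right) = - \frac{55 \left(55 - 40\right)}{14} = \left(- \frac{55}{14}\right) 15 = - \frac{825}{14}$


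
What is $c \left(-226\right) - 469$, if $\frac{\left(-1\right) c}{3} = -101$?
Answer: $-68947$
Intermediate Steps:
$c = 303$ ($c = \left(-3\right) \left(-101\right) = 303$)
$c \left(-226\right) - 469 = 303 \left(-226\right) - 469 = -68478 - 469 = -68947$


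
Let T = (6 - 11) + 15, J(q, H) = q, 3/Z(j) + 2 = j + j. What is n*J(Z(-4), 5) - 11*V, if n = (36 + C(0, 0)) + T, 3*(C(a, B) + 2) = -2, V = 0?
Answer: -13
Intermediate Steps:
Z(j) = 3/(-2 + 2*j) (Z(j) = 3/(-2 + (j + j)) = 3/(-2 + 2*j))
C(a, B) = -8/3 (C(a, B) = -2 + (⅓)*(-2) = -2 - ⅔ = -8/3)
T = 10 (T = -5 + 15 = 10)
n = 130/3 (n = (36 - 8/3) + 10 = 100/3 + 10 = 130/3 ≈ 43.333)
n*J(Z(-4), 5) - 11*V = 130*(3/(2*(-1 - 4)))/3 - 11*0 = 130*((3/2)/(-5))/3 + 0 = 130*((3/2)*(-⅕))/3 + 0 = (130/3)*(-3/10) + 0 = -13 + 0 = -13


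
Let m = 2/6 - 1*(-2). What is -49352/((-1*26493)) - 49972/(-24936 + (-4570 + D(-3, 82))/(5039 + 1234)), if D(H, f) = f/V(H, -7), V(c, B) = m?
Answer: 28043599275359/7252435171230 ≈ 3.8668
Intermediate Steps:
m = 7/3 (m = 2*(⅙) + 2 = ⅓ + 2 = 7/3 ≈ 2.3333)
V(c, B) = 7/3
D(H, f) = 3*f/7 (D(H, f) = f/(7/3) = f*(3/7) = 3*f/7)
-49352/((-1*26493)) - 49972/(-24936 + (-4570 + D(-3, 82))/(5039 + 1234)) = -49352/((-1*26493)) - 49972/(-24936 + (-4570 + (3/7)*82)/(5039 + 1234)) = -49352/(-26493) - 49972/(-24936 + (-4570 + 246/7)/6273) = -49352*(-1/26493) - 49972/(-24936 - 31744/7*1/6273) = 49352/26493 - 49972/(-24936 - 31744/43911) = 49352/26493 - 49972/(-1094996440/43911) = 49352/26493 - 49972*(-43911/1094996440) = 49352/26493 + 548580123/273749110 = 28043599275359/7252435171230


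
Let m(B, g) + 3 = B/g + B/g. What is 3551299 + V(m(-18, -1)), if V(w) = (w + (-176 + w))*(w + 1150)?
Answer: 3421169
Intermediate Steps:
m(B, g) = -3 + 2*B/g (m(B, g) = -3 + (B/g + B/g) = -3 + 2*B/g)
V(w) = (-176 + 2*w)*(1150 + w)
3551299 + V(m(-18, -1)) = 3551299 + (-202400 + 2*(-3 + 2*(-18)/(-1))**2 + 2124*(-3 + 2*(-18)/(-1))) = 3551299 + (-202400 + 2*(-3 + 2*(-18)*(-1))**2 + 2124*(-3 + 2*(-18)*(-1))) = 3551299 + (-202400 + 2*(-3 + 36)**2 + 2124*(-3 + 36)) = 3551299 + (-202400 + 2*33**2 + 2124*33) = 3551299 + (-202400 + 2*1089 + 70092) = 3551299 + (-202400 + 2178 + 70092) = 3551299 - 130130 = 3421169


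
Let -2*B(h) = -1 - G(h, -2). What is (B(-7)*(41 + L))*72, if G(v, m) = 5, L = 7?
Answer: 10368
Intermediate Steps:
B(h) = 3 (B(h) = -(-1 - 1*5)/2 = -(-1 - 5)/2 = -1/2*(-6) = 3)
(B(-7)*(41 + L))*72 = (3*(41 + 7))*72 = (3*48)*72 = 144*72 = 10368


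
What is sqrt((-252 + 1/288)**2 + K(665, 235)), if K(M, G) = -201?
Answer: sqrt(5250458881)/288 ≈ 251.60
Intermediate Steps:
sqrt((-252 + 1/288)**2 + K(665, 235)) = sqrt((-252 + 1/288)**2 - 201) = sqrt((-72575/288)**2 - 201) = sqrt(5267130625/82944 - 201) = sqrt(5250458881/82944) = sqrt(5250458881)/288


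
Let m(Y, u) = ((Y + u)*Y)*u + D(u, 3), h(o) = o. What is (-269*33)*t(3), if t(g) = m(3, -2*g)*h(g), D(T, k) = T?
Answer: -1278288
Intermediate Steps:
m(Y, u) = u + Y*u*(Y + u) (m(Y, u) = ((Y + u)*Y)*u + u = (Y*(Y + u))*u + u = Y*u*(Y + u) + u = u + Y*u*(Y + u))
t(g) = -2*g²*(10 - 6*g) (t(g) = ((-2*g)*(1 + 3² + 3*(-2*g)))*g = ((-2*g)*(1 + 9 - 6*g))*g = ((-2*g)*(10 - 6*g))*g = (-2*g*(10 - 6*g))*g = -2*g²*(10 - 6*g))
(-269*33)*t(3) = (-269*33)*(3²*(-20 + 12*3)) = -79893*(-20 + 36) = -79893*16 = -8877*144 = -1278288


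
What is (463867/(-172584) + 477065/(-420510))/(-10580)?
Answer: 9246483271/25594183038240 ≈ 0.00036127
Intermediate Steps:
(463867/(-172584) + 477065/(-420510))/(-10580) = (463867*(-1/172584) + 477065*(-1/420510))*(-1/10580) = (-463867/172584 - 95413/84102)*(-1/10580) = -9246483271/2419109928*(-1/10580) = 9246483271/25594183038240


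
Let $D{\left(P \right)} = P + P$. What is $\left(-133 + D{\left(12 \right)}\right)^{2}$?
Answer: $11881$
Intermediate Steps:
$D{\left(P \right)} = 2 P$
$\left(-133 + D{\left(12 \right)}\right)^{2} = \left(-133 + 2 \cdot 12\right)^{2} = \left(-133 + 24\right)^{2} = \left(-109\right)^{2} = 11881$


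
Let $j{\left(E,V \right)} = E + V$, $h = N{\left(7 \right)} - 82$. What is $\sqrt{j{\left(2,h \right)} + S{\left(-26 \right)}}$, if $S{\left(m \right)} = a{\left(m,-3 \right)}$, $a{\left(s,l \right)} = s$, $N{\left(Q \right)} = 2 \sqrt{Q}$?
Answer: $\sqrt{-106 + 2 \sqrt{7}} \approx 10.035 i$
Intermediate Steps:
$S{\left(m \right)} = m$
$h = -82 + 2 \sqrt{7}$ ($h = 2 \sqrt{7} - 82 = -82 + 2 \sqrt{7} \approx -76.708$)
$\sqrt{j{\left(2,h \right)} + S{\left(-26 \right)}} = \sqrt{\left(2 - \left(82 - 2 \sqrt{7}\right)\right) - 26} = \sqrt{\left(-80 + 2 \sqrt{7}\right) - 26} = \sqrt{-106 + 2 \sqrt{7}}$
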